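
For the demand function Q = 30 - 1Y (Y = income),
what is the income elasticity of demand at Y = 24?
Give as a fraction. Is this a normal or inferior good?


dQ/dY = -1
At Y = 24: Q = 30 - 1*24 = 6
Ey = (dQ/dY)(Y/Q) = -1 * 24 / 6 = -4
Since Ey < 0, this is a inferior good.

-4 (inferior good)


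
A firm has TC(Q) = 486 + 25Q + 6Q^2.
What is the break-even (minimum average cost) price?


AC(Q) = 486/Q + 25 + 6Q
To minimize: dAC/dQ = -486/Q^2 + 6 = 0
Q^2 = 486/6 = 81
Q* = 9
Min AC = 486/9 + 25 + 6*9
Min AC = 54 + 25 + 54 = 133

133


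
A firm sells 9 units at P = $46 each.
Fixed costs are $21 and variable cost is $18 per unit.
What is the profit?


Total Revenue = P * Q = 46 * 9 = $414
Total Cost = FC + VC*Q = 21 + 18*9 = $183
Profit = TR - TC = 414 - 183 = $231

$231


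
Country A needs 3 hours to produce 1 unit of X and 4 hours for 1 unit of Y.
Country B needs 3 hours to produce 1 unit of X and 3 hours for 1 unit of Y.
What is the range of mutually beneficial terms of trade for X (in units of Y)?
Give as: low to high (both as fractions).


Opportunity cost of X for Country A = hours_X / hours_Y = 3/4 = 3/4 units of Y
Opportunity cost of X for Country B = hours_X / hours_Y = 3/3 = 1 units of Y
Terms of trade must be between the two opportunity costs.
Range: 3/4 to 1

3/4 to 1


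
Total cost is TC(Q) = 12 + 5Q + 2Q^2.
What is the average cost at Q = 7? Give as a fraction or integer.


TC(7) = 12 + 5*7 + 2*7^2
TC(7) = 12 + 35 + 98 = 145
AC = TC/Q = 145/7 = 145/7

145/7


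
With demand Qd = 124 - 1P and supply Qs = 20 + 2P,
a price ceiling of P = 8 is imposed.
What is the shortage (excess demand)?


At P = 8:
Qd = 124 - 1*8 = 116
Qs = 20 + 2*8 = 36
Shortage = Qd - Qs = 116 - 36 = 80

80


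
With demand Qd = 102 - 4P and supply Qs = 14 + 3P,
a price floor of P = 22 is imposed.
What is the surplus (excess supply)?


At P = 22:
Qd = 102 - 4*22 = 14
Qs = 14 + 3*22 = 80
Surplus = Qs - Qd = 80 - 14 = 66

66


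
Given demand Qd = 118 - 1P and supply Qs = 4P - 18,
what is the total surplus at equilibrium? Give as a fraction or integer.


Find equilibrium: 118 - 1P = 4P - 18
118 + 18 = 5P
P* = 136/5 = 136/5
Q* = 4*136/5 - 18 = 454/5
Inverse demand: P = 118 - Q/1, so P_max = 118
Inverse supply: P = 9/2 + Q/4, so P_min = 9/2
CS = (1/2) * 454/5 * (118 - 136/5) = 103058/25
PS = (1/2) * 454/5 * (136/5 - 9/2) = 51529/50
TS = CS + PS = 103058/25 + 51529/50 = 51529/10

51529/10


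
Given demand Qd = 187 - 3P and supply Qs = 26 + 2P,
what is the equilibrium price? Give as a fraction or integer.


At equilibrium, Qd = Qs.
187 - 3P = 26 + 2P
187 - 26 = 3P + 2P
161 = 5P
P* = 161/5 = 161/5

161/5


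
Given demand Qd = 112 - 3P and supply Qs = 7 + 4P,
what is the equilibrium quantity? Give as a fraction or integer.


First find equilibrium price:
112 - 3P = 7 + 4P
P* = 105/7 = 15
Then substitute into demand:
Q* = 112 - 3 * 15 = 67

67


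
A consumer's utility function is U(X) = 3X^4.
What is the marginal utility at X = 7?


MU = dU/dX = 3*4*X^(4-1)
MU = 12*X^3
At X = 7:
MU = 12 * 7^3
MU = 12 * 343 = 4116

4116


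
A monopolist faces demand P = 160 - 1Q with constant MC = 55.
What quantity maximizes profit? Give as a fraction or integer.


TR = P*Q = (160 - 1Q)Q = 160Q - 1Q^2
MR = dTR/dQ = 160 - 2Q
Set MR = MC:
160 - 2Q = 55
105 = 2Q
Q* = 105/2 = 105/2

105/2


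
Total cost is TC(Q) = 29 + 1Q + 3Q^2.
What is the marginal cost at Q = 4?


MC = dTC/dQ = 1 + 2*3*Q
At Q = 4:
MC = 1 + 6*4
MC = 1 + 24 = 25

25


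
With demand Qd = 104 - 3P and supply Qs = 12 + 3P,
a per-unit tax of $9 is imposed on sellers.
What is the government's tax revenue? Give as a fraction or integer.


With tax on sellers, new supply: Qs' = 12 + 3(P - 9)
= 3P - 15
New equilibrium quantity:
Q_new = 89/2
Tax revenue = tax * Q_new = 9 * 89/2 = 801/2

801/2


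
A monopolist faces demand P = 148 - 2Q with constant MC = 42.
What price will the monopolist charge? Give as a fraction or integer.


MR = 148 - 4Q
Set MR = MC: 148 - 4Q = 42
Q* = 53/2
Substitute into demand:
P* = 148 - 2*53/2 = 95

95


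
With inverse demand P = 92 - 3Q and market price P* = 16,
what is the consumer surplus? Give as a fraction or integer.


Maximum willingness to pay (at Q=0): P_max = 92
Quantity demanded at P* = 16:
Q* = (92 - 16)/3 = 76/3
CS = (1/2) * Q* * (P_max - P*)
CS = (1/2) * 76/3 * (92 - 16)
CS = (1/2) * 76/3 * 76 = 2888/3

2888/3


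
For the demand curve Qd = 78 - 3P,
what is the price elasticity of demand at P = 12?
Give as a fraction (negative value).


dQ/dP = -3
At P = 12: Q = 78 - 3*12 = 42
E = (dQ/dP)(P/Q) = (-3)(12/42) = -6/7

-6/7


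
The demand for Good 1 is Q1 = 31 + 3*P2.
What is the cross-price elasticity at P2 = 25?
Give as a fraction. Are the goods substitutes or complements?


dQ1/dP2 = 3
At P2 = 25: Q1 = 31 + 3*25 = 106
Exy = (dQ1/dP2)(P2/Q1) = 3 * 25 / 106 = 75/106
Since Exy > 0, the goods are substitutes.

75/106 (substitutes)


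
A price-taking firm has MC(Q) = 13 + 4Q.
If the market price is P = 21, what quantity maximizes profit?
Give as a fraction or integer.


In perfect competition, profit is maximized where P = MC.
21 = 13 + 4Q
8 = 4Q
Q* = 8/4 = 2

2


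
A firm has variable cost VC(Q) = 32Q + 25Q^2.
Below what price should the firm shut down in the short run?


AVC(Q) = VC(Q)/Q = 32 + 25Q
AVC is increasing in Q, so minimum AVC is at Q -> 0+.
Min AVC = 32
The firm should shut down if P < 32.

32


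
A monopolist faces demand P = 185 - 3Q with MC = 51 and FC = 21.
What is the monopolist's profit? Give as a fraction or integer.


MR = MC: 185 - 6Q = 51
Q* = 67/3
P* = 185 - 3*67/3 = 118
Profit = (P* - MC)*Q* - FC
= (118 - 51)*67/3 - 21
= 67*67/3 - 21
= 4489/3 - 21 = 4426/3

4426/3


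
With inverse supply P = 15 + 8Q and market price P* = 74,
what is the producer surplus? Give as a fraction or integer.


Minimum supply price (at Q=0): P_min = 15
Quantity supplied at P* = 74:
Q* = (74 - 15)/8 = 59/8
PS = (1/2) * Q* * (P* - P_min)
PS = (1/2) * 59/8 * (74 - 15)
PS = (1/2) * 59/8 * 59 = 3481/16

3481/16


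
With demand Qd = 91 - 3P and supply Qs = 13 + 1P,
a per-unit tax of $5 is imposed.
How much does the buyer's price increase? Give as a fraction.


With a per-unit tax, the buyer's price increase depends on relative slopes.
Supply slope: d = 1, Demand slope: b = 3
Buyer's price increase = d * tax / (b + d)
= 1 * 5 / (3 + 1)
= 5 / 4 = 5/4

5/4


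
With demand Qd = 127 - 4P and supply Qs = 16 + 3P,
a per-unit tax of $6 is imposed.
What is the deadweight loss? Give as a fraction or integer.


Pre-tax equilibrium quantity: Q* = 445/7
Post-tax equilibrium quantity: Q_tax = 373/7
Reduction in quantity: Q* - Q_tax = 72/7
DWL = (1/2) * tax * (Q* - Q_tax)
DWL = (1/2) * 6 * 72/7 = 216/7

216/7


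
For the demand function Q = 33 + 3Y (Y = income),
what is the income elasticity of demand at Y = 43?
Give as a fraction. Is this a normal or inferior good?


dQ/dY = 3
At Y = 43: Q = 33 + 3*43 = 162
Ey = (dQ/dY)(Y/Q) = 3 * 43 / 162 = 43/54
Since Ey > 0, this is a normal good.

43/54 (normal good)


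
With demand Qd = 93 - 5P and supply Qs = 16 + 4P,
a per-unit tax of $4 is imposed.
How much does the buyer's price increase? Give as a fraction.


With a per-unit tax, the buyer's price increase depends on relative slopes.
Supply slope: d = 4, Demand slope: b = 5
Buyer's price increase = d * tax / (b + d)
= 4 * 4 / (5 + 4)
= 16 / 9 = 16/9

16/9


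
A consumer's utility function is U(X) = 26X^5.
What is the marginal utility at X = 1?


MU = dU/dX = 26*5*X^(5-1)
MU = 130*X^4
At X = 1:
MU = 130 * 1^4
MU = 130 * 1 = 130

130


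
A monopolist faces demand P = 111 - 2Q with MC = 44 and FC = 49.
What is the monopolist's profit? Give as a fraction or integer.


MR = MC: 111 - 4Q = 44
Q* = 67/4
P* = 111 - 2*67/4 = 155/2
Profit = (P* - MC)*Q* - FC
= (155/2 - 44)*67/4 - 49
= 67/2*67/4 - 49
= 4489/8 - 49 = 4097/8

4097/8


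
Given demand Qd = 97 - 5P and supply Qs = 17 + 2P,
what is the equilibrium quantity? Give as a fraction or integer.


First find equilibrium price:
97 - 5P = 17 + 2P
P* = 80/7 = 80/7
Then substitute into demand:
Q* = 97 - 5 * 80/7 = 279/7

279/7


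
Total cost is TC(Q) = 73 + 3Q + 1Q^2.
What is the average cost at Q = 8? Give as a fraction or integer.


TC(8) = 73 + 3*8 + 1*8^2
TC(8) = 73 + 24 + 64 = 161
AC = TC/Q = 161/8 = 161/8

161/8


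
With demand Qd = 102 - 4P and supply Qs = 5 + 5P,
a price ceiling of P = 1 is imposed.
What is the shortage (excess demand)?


At P = 1:
Qd = 102 - 4*1 = 98
Qs = 5 + 5*1 = 10
Shortage = Qd - Qs = 98 - 10 = 88

88


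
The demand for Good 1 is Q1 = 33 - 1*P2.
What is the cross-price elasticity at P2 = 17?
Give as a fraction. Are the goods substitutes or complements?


dQ1/dP2 = -1
At P2 = 17: Q1 = 33 - 1*17 = 16
Exy = (dQ1/dP2)(P2/Q1) = -1 * 17 / 16 = -17/16
Since Exy < 0, the goods are complements.

-17/16 (complements)


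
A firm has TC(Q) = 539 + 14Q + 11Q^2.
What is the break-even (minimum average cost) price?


AC(Q) = 539/Q + 14 + 11Q
To minimize: dAC/dQ = -539/Q^2 + 11 = 0
Q^2 = 539/11 = 49
Q* = 7
Min AC = 539/7 + 14 + 11*7
Min AC = 77 + 14 + 77 = 168

168


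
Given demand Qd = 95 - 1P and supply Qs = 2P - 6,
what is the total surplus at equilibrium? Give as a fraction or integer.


Find equilibrium: 95 - 1P = 2P - 6
95 + 6 = 3P
P* = 101/3 = 101/3
Q* = 2*101/3 - 6 = 184/3
Inverse demand: P = 95 - Q/1, so P_max = 95
Inverse supply: P = 3 + Q/2, so P_min = 3
CS = (1/2) * 184/3 * (95 - 101/3) = 16928/9
PS = (1/2) * 184/3 * (101/3 - 3) = 8464/9
TS = CS + PS = 16928/9 + 8464/9 = 8464/3

8464/3


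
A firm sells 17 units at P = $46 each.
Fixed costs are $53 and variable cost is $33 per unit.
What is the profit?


Total Revenue = P * Q = 46 * 17 = $782
Total Cost = FC + VC*Q = 53 + 33*17 = $614
Profit = TR - TC = 782 - 614 = $168

$168


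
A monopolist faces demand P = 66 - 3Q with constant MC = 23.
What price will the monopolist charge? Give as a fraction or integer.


MR = 66 - 6Q
Set MR = MC: 66 - 6Q = 23
Q* = 43/6
Substitute into demand:
P* = 66 - 3*43/6 = 89/2

89/2


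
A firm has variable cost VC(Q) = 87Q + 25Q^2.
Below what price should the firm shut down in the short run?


AVC(Q) = VC(Q)/Q = 87 + 25Q
AVC is increasing in Q, so minimum AVC is at Q -> 0+.
Min AVC = 87
The firm should shut down if P < 87.

87


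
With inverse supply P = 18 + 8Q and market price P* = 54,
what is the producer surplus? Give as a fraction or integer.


Minimum supply price (at Q=0): P_min = 18
Quantity supplied at P* = 54:
Q* = (54 - 18)/8 = 9/2
PS = (1/2) * Q* * (P* - P_min)
PS = (1/2) * 9/2 * (54 - 18)
PS = (1/2) * 9/2 * 36 = 81

81


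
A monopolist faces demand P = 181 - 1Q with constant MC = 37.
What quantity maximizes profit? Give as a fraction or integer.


TR = P*Q = (181 - 1Q)Q = 181Q - 1Q^2
MR = dTR/dQ = 181 - 2Q
Set MR = MC:
181 - 2Q = 37
144 = 2Q
Q* = 144/2 = 72

72


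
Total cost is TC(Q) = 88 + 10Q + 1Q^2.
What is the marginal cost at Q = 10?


MC = dTC/dQ = 10 + 2*1*Q
At Q = 10:
MC = 10 + 2*10
MC = 10 + 20 = 30

30


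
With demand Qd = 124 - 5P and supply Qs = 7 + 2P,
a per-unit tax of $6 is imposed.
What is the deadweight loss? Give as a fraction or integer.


Pre-tax equilibrium quantity: Q* = 283/7
Post-tax equilibrium quantity: Q_tax = 223/7
Reduction in quantity: Q* - Q_tax = 60/7
DWL = (1/2) * tax * (Q* - Q_tax)
DWL = (1/2) * 6 * 60/7 = 180/7

180/7


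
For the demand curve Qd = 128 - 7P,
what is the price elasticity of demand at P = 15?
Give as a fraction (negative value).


dQ/dP = -7
At P = 15: Q = 128 - 7*15 = 23
E = (dQ/dP)(P/Q) = (-7)(15/23) = -105/23

-105/23


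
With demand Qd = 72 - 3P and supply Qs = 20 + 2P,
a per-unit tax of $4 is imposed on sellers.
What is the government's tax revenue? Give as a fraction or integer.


With tax on sellers, new supply: Qs' = 20 + 2(P - 4)
= 12 + 2P
New equilibrium quantity:
Q_new = 36
Tax revenue = tax * Q_new = 4 * 36 = 144

144


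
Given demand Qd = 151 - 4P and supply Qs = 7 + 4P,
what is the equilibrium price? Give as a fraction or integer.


At equilibrium, Qd = Qs.
151 - 4P = 7 + 4P
151 - 7 = 4P + 4P
144 = 8P
P* = 144/8 = 18

18


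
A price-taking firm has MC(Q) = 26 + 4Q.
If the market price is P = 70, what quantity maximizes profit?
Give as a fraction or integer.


In perfect competition, profit is maximized where P = MC.
70 = 26 + 4Q
44 = 4Q
Q* = 44/4 = 11

11


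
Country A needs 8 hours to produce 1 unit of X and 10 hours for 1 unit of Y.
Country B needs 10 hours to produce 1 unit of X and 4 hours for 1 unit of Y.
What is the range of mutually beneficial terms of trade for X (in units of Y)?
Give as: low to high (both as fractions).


Opportunity cost of X for Country A = hours_X / hours_Y = 8/10 = 4/5 units of Y
Opportunity cost of X for Country B = hours_X / hours_Y = 10/4 = 5/2 units of Y
Terms of trade must be between the two opportunity costs.
Range: 4/5 to 5/2

4/5 to 5/2


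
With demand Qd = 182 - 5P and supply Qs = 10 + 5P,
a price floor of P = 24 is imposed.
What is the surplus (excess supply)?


At P = 24:
Qd = 182 - 5*24 = 62
Qs = 10 + 5*24 = 130
Surplus = Qs - Qd = 130 - 62 = 68

68


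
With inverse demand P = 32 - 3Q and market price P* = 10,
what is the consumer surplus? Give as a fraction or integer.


Maximum willingness to pay (at Q=0): P_max = 32
Quantity demanded at P* = 10:
Q* = (32 - 10)/3 = 22/3
CS = (1/2) * Q* * (P_max - P*)
CS = (1/2) * 22/3 * (32 - 10)
CS = (1/2) * 22/3 * 22 = 242/3

242/3


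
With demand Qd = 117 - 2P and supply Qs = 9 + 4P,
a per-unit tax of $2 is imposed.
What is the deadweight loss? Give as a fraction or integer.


Pre-tax equilibrium quantity: Q* = 81
Post-tax equilibrium quantity: Q_tax = 235/3
Reduction in quantity: Q* - Q_tax = 8/3
DWL = (1/2) * tax * (Q* - Q_tax)
DWL = (1/2) * 2 * 8/3 = 8/3

8/3


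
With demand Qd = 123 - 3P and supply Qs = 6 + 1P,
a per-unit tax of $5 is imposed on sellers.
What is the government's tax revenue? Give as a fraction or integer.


With tax on sellers, new supply: Qs' = 6 + 1(P - 5)
= 1 + 1P
New equilibrium quantity:
Q_new = 63/2
Tax revenue = tax * Q_new = 5 * 63/2 = 315/2

315/2


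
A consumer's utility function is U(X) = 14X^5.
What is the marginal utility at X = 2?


MU = dU/dX = 14*5*X^(5-1)
MU = 70*X^4
At X = 2:
MU = 70 * 2^4
MU = 70 * 16 = 1120

1120


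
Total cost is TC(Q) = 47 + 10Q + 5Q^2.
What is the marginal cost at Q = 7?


MC = dTC/dQ = 10 + 2*5*Q
At Q = 7:
MC = 10 + 10*7
MC = 10 + 70 = 80

80


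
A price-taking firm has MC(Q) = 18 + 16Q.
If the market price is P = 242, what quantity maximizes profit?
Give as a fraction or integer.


In perfect competition, profit is maximized where P = MC.
242 = 18 + 16Q
224 = 16Q
Q* = 224/16 = 14

14


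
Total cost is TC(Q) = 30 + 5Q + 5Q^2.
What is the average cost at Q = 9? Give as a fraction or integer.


TC(9) = 30 + 5*9 + 5*9^2
TC(9) = 30 + 45 + 405 = 480
AC = TC/Q = 480/9 = 160/3

160/3


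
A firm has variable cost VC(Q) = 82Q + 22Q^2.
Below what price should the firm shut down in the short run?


AVC(Q) = VC(Q)/Q = 82 + 22Q
AVC is increasing in Q, so minimum AVC is at Q -> 0+.
Min AVC = 82
The firm should shut down if P < 82.

82


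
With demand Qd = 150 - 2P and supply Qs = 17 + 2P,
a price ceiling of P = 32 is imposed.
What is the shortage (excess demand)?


At P = 32:
Qd = 150 - 2*32 = 86
Qs = 17 + 2*32 = 81
Shortage = Qd - Qs = 86 - 81 = 5

5


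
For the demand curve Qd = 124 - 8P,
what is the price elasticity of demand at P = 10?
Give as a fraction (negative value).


dQ/dP = -8
At P = 10: Q = 124 - 8*10 = 44
E = (dQ/dP)(P/Q) = (-8)(10/44) = -20/11

-20/11


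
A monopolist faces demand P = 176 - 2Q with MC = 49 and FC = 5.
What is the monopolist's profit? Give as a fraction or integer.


MR = MC: 176 - 4Q = 49
Q* = 127/4
P* = 176 - 2*127/4 = 225/2
Profit = (P* - MC)*Q* - FC
= (225/2 - 49)*127/4 - 5
= 127/2*127/4 - 5
= 16129/8 - 5 = 16089/8

16089/8


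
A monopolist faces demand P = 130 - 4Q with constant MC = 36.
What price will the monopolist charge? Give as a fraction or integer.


MR = 130 - 8Q
Set MR = MC: 130 - 8Q = 36
Q* = 47/4
Substitute into demand:
P* = 130 - 4*47/4 = 83

83


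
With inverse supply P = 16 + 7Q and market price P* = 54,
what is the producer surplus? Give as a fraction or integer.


Minimum supply price (at Q=0): P_min = 16
Quantity supplied at P* = 54:
Q* = (54 - 16)/7 = 38/7
PS = (1/2) * Q* * (P* - P_min)
PS = (1/2) * 38/7 * (54 - 16)
PS = (1/2) * 38/7 * 38 = 722/7

722/7


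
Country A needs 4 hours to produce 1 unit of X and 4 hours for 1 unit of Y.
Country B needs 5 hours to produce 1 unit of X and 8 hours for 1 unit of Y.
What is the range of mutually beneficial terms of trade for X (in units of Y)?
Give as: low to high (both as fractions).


Opportunity cost of X for Country A = hours_X / hours_Y = 4/4 = 1 units of Y
Opportunity cost of X for Country B = hours_X / hours_Y = 5/8 = 5/8 units of Y
Terms of trade must be between the two opportunity costs.
Range: 5/8 to 1

5/8 to 1


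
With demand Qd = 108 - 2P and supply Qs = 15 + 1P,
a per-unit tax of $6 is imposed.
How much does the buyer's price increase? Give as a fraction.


With a per-unit tax, the buyer's price increase depends on relative slopes.
Supply slope: d = 1, Demand slope: b = 2
Buyer's price increase = d * tax / (b + d)
= 1 * 6 / (2 + 1)
= 6 / 3 = 2

2


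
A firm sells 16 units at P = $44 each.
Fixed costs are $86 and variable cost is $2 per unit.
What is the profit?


Total Revenue = P * Q = 44 * 16 = $704
Total Cost = FC + VC*Q = 86 + 2*16 = $118
Profit = TR - TC = 704 - 118 = $586

$586


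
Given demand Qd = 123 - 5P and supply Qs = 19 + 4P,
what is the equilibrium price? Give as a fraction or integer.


At equilibrium, Qd = Qs.
123 - 5P = 19 + 4P
123 - 19 = 5P + 4P
104 = 9P
P* = 104/9 = 104/9

104/9


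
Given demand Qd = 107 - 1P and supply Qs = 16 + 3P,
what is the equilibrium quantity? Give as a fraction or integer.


First find equilibrium price:
107 - 1P = 16 + 3P
P* = 91/4 = 91/4
Then substitute into demand:
Q* = 107 - 1 * 91/4 = 337/4

337/4


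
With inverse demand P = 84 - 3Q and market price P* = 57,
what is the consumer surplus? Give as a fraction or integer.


Maximum willingness to pay (at Q=0): P_max = 84
Quantity demanded at P* = 57:
Q* = (84 - 57)/3 = 9
CS = (1/2) * Q* * (P_max - P*)
CS = (1/2) * 9 * (84 - 57)
CS = (1/2) * 9 * 27 = 243/2

243/2


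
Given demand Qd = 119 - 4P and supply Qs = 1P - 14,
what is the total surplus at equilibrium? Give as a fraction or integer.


Find equilibrium: 119 - 4P = 1P - 14
119 + 14 = 5P
P* = 133/5 = 133/5
Q* = 1*133/5 - 14 = 63/5
Inverse demand: P = 119/4 - Q/4, so P_max = 119/4
Inverse supply: P = 14 + Q/1, so P_min = 14
CS = (1/2) * 63/5 * (119/4 - 133/5) = 3969/200
PS = (1/2) * 63/5 * (133/5 - 14) = 3969/50
TS = CS + PS = 3969/200 + 3969/50 = 3969/40

3969/40


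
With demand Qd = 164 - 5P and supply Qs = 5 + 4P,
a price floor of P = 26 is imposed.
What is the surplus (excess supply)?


At P = 26:
Qd = 164 - 5*26 = 34
Qs = 5 + 4*26 = 109
Surplus = Qs - Qd = 109 - 34 = 75

75


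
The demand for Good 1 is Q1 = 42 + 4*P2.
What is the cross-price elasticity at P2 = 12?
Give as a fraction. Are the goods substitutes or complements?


dQ1/dP2 = 4
At P2 = 12: Q1 = 42 + 4*12 = 90
Exy = (dQ1/dP2)(P2/Q1) = 4 * 12 / 90 = 8/15
Since Exy > 0, the goods are substitutes.

8/15 (substitutes)


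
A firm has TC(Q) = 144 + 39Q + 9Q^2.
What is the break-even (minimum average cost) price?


AC(Q) = 144/Q + 39 + 9Q
To minimize: dAC/dQ = -144/Q^2 + 9 = 0
Q^2 = 144/9 = 16
Q* = 4
Min AC = 144/4 + 39 + 9*4
Min AC = 36 + 39 + 36 = 111

111


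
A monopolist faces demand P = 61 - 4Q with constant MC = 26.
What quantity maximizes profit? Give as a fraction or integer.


TR = P*Q = (61 - 4Q)Q = 61Q - 4Q^2
MR = dTR/dQ = 61 - 8Q
Set MR = MC:
61 - 8Q = 26
35 = 8Q
Q* = 35/8 = 35/8

35/8


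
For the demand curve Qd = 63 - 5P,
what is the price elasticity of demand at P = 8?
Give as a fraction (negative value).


dQ/dP = -5
At P = 8: Q = 63 - 5*8 = 23
E = (dQ/dP)(P/Q) = (-5)(8/23) = -40/23

-40/23


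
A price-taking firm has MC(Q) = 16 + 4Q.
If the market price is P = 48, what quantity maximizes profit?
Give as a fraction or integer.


In perfect competition, profit is maximized where P = MC.
48 = 16 + 4Q
32 = 4Q
Q* = 32/4 = 8

8


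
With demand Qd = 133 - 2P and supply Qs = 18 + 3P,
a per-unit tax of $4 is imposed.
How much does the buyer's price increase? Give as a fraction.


With a per-unit tax, the buyer's price increase depends on relative slopes.
Supply slope: d = 3, Demand slope: b = 2
Buyer's price increase = d * tax / (b + d)
= 3 * 4 / (2 + 3)
= 12 / 5 = 12/5

12/5


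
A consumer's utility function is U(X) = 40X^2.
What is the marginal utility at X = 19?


MU = dU/dX = 40*2*X^(2-1)
MU = 80*X^1
At X = 19:
MU = 80 * 19^1
MU = 80 * 19 = 1520

1520


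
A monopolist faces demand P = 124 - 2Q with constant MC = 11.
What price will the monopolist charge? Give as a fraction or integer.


MR = 124 - 4Q
Set MR = MC: 124 - 4Q = 11
Q* = 113/4
Substitute into demand:
P* = 124 - 2*113/4 = 135/2

135/2


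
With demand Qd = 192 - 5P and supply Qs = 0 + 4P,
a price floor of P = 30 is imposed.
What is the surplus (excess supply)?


At P = 30:
Qd = 192 - 5*30 = 42
Qs = 0 + 4*30 = 120
Surplus = Qs - Qd = 120 - 42 = 78

78


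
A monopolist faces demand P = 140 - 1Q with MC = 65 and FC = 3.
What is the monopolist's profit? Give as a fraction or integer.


MR = MC: 140 - 2Q = 65
Q* = 75/2
P* = 140 - 1*75/2 = 205/2
Profit = (P* - MC)*Q* - FC
= (205/2 - 65)*75/2 - 3
= 75/2*75/2 - 3
= 5625/4 - 3 = 5613/4

5613/4


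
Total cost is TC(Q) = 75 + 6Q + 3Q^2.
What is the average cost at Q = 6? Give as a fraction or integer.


TC(6) = 75 + 6*6 + 3*6^2
TC(6) = 75 + 36 + 108 = 219
AC = TC/Q = 219/6 = 73/2

73/2


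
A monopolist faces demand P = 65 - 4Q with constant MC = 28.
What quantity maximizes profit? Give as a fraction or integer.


TR = P*Q = (65 - 4Q)Q = 65Q - 4Q^2
MR = dTR/dQ = 65 - 8Q
Set MR = MC:
65 - 8Q = 28
37 = 8Q
Q* = 37/8 = 37/8

37/8


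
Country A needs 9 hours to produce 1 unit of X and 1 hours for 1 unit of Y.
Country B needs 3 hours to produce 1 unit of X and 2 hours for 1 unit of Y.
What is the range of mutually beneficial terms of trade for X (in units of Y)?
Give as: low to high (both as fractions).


Opportunity cost of X for Country A = hours_X / hours_Y = 9/1 = 9 units of Y
Opportunity cost of X for Country B = hours_X / hours_Y = 3/2 = 3/2 units of Y
Terms of trade must be between the two opportunity costs.
Range: 3/2 to 9

3/2 to 9


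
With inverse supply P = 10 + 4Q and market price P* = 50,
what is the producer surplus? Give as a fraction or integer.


Minimum supply price (at Q=0): P_min = 10
Quantity supplied at P* = 50:
Q* = (50 - 10)/4 = 10
PS = (1/2) * Q* * (P* - P_min)
PS = (1/2) * 10 * (50 - 10)
PS = (1/2) * 10 * 40 = 200

200


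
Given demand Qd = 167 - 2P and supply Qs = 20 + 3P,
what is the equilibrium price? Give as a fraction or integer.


At equilibrium, Qd = Qs.
167 - 2P = 20 + 3P
167 - 20 = 2P + 3P
147 = 5P
P* = 147/5 = 147/5

147/5


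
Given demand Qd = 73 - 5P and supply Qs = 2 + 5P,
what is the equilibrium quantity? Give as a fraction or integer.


First find equilibrium price:
73 - 5P = 2 + 5P
P* = 71/10 = 71/10
Then substitute into demand:
Q* = 73 - 5 * 71/10 = 75/2

75/2


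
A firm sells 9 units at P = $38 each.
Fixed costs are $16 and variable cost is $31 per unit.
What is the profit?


Total Revenue = P * Q = 38 * 9 = $342
Total Cost = FC + VC*Q = 16 + 31*9 = $295
Profit = TR - TC = 342 - 295 = $47

$47


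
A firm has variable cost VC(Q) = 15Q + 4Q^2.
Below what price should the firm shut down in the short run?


AVC(Q) = VC(Q)/Q = 15 + 4Q
AVC is increasing in Q, so minimum AVC is at Q -> 0+.
Min AVC = 15
The firm should shut down if P < 15.

15


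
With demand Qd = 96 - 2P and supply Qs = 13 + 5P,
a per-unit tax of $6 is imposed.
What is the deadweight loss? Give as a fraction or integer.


Pre-tax equilibrium quantity: Q* = 506/7
Post-tax equilibrium quantity: Q_tax = 446/7
Reduction in quantity: Q* - Q_tax = 60/7
DWL = (1/2) * tax * (Q* - Q_tax)
DWL = (1/2) * 6 * 60/7 = 180/7

180/7


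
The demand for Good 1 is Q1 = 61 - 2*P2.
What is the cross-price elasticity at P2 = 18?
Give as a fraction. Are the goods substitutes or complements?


dQ1/dP2 = -2
At P2 = 18: Q1 = 61 - 2*18 = 25
Exy = (dQ1/dP2)(P2/Q1) = -2 * 18 / 25 = -36/25
Since Exy < 0, the goods are complements.

-36/25 (complements)


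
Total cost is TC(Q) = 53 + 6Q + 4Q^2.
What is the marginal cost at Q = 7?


MC = dTC/dQ = 6 + 2*4*Q
At Q = 7:
MC = 6 + 8*7
MC = 6 + 56 = 62

62


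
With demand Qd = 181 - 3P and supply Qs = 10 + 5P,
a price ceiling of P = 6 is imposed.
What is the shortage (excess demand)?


At P = 6:
Qd = 181 - 3*6 = 163
Qs = 10 + 5*6 = 40
Shortage = Qd - Qs = 163 - 40 = 123

123


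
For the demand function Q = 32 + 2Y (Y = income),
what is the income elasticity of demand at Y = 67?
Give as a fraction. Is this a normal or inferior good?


dQ/dY = 2
At Y = 67: Q = 32 + 2*67 = 166
Ey = (dQ/dY)(Y/Q) = 2 * 67 / 166 = 67/83
Since Ey > 0, this is a normal good.

67/83 (normal good)


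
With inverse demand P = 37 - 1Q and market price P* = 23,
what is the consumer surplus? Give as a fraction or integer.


Maximum willingness to pay (at Q=0): P_max = 37
Quantity demanded at P* = 23:
Q* = (37 - 23)/1 = 14
CS = (1/2) * Q* * (P_max - P*)
CS = (1/2) * 14 * (37 - 23)
CS = (1/2) * 14 * 14 = 98

98


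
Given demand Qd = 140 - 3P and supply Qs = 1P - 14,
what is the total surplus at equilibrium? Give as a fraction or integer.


Find equilibrium: 140 - 3P = 1P - 14
140 + 14 = 4P
P* = 154/4 = 77/2
Q* = 1*77/2 - 14 = 49/2
Inverse demand: P = 140/3 - Q/3, so P_max = 140/3
Inverse supply: P = 14 + Q/1, so P_min = 14
CS = (1/2) * 49/2 * (140/3 - 77/2) = 2401/24
PS = (1/2) * 49/2 * (77/2 - 14) = 2401/8
TS = CS + PS = 2401/24 + 2401/8 = 2401/6

2401/6


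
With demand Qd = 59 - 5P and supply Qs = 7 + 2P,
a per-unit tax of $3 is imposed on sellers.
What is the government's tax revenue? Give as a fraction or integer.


With tax on sellers, new supply: Qs' = 7 + 2(P - 3)
= 1 + 2P
New equilibrium quantity:
Q_new = 123/7
Tax revenue = tax * Q_new = 3 * 123/7 = 369/7

369/7


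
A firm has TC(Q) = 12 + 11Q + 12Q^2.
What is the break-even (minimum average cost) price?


AC(Q) = 12/Q + 11 + 12Q
To minimize: dAC/dQ = -12/Q^2 + 12 = 0
Q^2 = 12/12 = 1
Q* = 1
Min AC = 12/1 + 11 + 12*1
Min AC = 12 + 11 + 12 = 35

35


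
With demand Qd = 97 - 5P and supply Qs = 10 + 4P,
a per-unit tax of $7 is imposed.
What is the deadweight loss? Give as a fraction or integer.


Pre-tax equilibrium quantity: Q* = 146/3
Post-tax equilibrium quantity: Q_tax = 298/9
Reduction in quantity: Q* - Q_tax = 140/9
DWL = (1/2) * tax * (Q* - Q_tax)
DWL = (1/2) * 7 * 140/9 = 490/9

490/9


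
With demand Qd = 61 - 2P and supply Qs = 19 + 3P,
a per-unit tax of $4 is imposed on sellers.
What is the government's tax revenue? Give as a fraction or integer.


With tax on sellers, new supply: Qs' = 19 + 3(P - 4)
= 7 + 3P
New equilibrium quantity:
Q_new = 197/5
Tax revenue = tax * Q_new = 4 * 197/5 = 788/5

788/5


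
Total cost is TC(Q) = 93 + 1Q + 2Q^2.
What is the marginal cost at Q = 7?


MC = dTC/dQ = 1 + 2*2*Q
At Q = 7:
MC = 1 + 4*7
MC = 1 + 28 = 29

29


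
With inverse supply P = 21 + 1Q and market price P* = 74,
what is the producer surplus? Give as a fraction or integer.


Minimum supply price (at Q=0): P_min = 21
Quantity supplied at P* = 74:
Q* = (74 - 21)/1 = 53
PS = (1/2) * Q* * (P* - P_min)
PS = (1/2) * 53 * (74 - 21)
PS = (1/2) * 53 * 53 = 2809/2

2809/2


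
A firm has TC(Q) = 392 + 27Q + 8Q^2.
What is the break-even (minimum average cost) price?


AC(Q) = 392/Q + 27 + 8Q
To minimize: dAC/dQ = -392/Q^2 + 8 = 0
Q^2 = 392/8 = 49
Q* = 7
Min AC = 392/7 + 27 + 8*7
Min AC = 56 + 27 + 56 = 139

139


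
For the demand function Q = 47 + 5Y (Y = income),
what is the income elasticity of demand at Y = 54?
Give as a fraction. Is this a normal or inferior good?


dQ/dY = 5
At Y = 54: Q = 47 + 5*54 = 317
Ey = (dQ/dY)(Y/Q) = 5 * 54 / 317 = 270/317
Since Ey > 0, this is a normal good.

270/317 (normal good)


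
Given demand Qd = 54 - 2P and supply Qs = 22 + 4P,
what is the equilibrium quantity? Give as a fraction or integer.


First find equilibrium price:
54 - 2P = 22 + 4P
P* = 32/6 = 16/3
Then substitute into demand:
Q* = 54 - 2 * 16/3 = 130/3

130/3


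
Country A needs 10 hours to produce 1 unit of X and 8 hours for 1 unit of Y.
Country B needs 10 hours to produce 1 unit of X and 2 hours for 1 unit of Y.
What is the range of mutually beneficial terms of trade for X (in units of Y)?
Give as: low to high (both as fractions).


Opportunity cost of X for Country A = hours_X / hours_Y = 10/8 = 5/4 units of Y
Opportunity cost of X for Country B = hours_X / hours_Y = 10/2 = 5 units of Y
Terms of trade must be between the two opportunity costs.
Range: 5/4 to 5

5/4 to 5


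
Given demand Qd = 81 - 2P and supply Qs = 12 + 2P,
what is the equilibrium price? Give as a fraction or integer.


At equilibrium, Qd = Qs.
81 - 2P = 12 + 2P
81 - 12 = 2P + 2P
69 = 4P
P* = 69/4 = 69/4

69/4


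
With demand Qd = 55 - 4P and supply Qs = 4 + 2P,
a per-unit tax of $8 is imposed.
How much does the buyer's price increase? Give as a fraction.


With a per-unit tax, the buyer's price increase depends on relative slopes.
Supply slope: d = 2, Demand slope: b = 4
Buyer's price increase = d * tax / (b + d)
= 2 * 8 / (4 + 2)
= 16 / 6 = 8/3

8/3


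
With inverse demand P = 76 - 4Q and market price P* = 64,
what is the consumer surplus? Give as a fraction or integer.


Maximum willingness to pay (at Q=0): P_max = 76
Quantity demanded at P* = 64:
Q* = (76 - 64)/4 = 3
CS = (1/2) * Q* * (P_max - P*)
CS = (1/2) * 3 * (76 - 64)
CS = (1/2) * 3 * 12 = 18

18


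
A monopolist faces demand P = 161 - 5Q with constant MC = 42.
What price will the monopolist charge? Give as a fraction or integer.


MR = 161 - 10Q
Set MR = MC: 161 - 10Q = 42
Q* = 119/10
Substitute into demand:
P* = 161 - 5*119/10 = 203/2

203/2


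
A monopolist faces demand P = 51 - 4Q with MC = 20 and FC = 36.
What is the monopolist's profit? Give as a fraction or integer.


MR = MC: 51 - 8Q = 20
Q* = 31/8
P* = 51 - 4*31/8 = 71/2
Profit = (P* - MC)*Q* - FC
= (71/2 - 20)*31/8 - 36
= 31/2*31/8 - 36
= 961/16 - 36 = 385/16

385/16


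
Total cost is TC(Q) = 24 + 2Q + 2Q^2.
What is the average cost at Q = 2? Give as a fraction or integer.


TC(2) = 24 + 2*2 + 2*2^2
TC(2) = 24 + 4 + 8 = 36
AC = TC/Q = 36/2 = 18

18


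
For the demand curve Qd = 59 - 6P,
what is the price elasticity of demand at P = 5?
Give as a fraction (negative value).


dQ/dP = -6
At P = 5: Q = 59 - 6*5 = 29
E = (dQ/dP)(P/Q) = (-6)(5/29) = -30/29

-30/29


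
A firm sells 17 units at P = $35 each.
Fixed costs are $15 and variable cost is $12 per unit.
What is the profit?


Total Revenue = P * Q = 35 * 17 = $595
Total Cost = FC + VC*Q = 15 + 12*17 = $219
Profit = TR - TC = 595 - 219 = $376

$376


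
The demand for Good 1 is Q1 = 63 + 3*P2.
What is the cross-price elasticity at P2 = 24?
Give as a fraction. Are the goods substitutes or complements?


dQ1/dP2 = 3
At P2 = 24: Q1 = 63 + 3*24 = 135
Exy = (dQ1/dP2)(P2/Q1) = 3 * 24 / 135 = 8/15
Since Exy > 0, the goods are substitutes.

8/15 (substitutes)


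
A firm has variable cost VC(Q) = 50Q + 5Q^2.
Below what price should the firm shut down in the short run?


AVC(Q) = VC(Q)/Q = 50 + 5Q
AVC is increasing in Q, so minimum AVC is at Q -> 0+.
Min AVC = 50
The firm should shut down if P < 50.

50


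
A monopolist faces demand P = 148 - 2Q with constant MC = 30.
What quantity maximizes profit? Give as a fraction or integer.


TR = P*Q = (148 - 2Q)Q = 148Q - 2Q^2
MR = dTR/dQ = 148 - 4Q
Set MR = MC:
148 - 4Q = 30
118 = 4Q
Q* = 118/4 = 59/2

59/2


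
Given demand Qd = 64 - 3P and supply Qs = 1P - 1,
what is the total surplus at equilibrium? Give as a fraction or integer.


Find equilibrium: 64 - 3P = 1P - 1
64 + 1 = 4P
P* = 65/4 = 65/4
Q* = 1*65/4 - 1 = 61/4
Inverse demand: P = 64/3 - Q/3, so P_max = 64/3
Inverse supply: P = 1 + Q/1, so P_min = 1
CS = (1/2) * 61/4 * (64/3 - 65/4) = 3721/96
PS = (1/2) * 61/4 * (65/4 - 1) = 3721/32
TS = CS + PS = 3721/96 + 3721/32 = 3721/24

3721/24


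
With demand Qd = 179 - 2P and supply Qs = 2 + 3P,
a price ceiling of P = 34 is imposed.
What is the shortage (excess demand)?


At P = 34:
Qd = 179 - 2*34 = 111
Qs = 2 + 3*34 = 104
Shortage = Qd - Qs = 111 - 104 = 7

7


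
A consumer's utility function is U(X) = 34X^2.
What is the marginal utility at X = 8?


MU = dU/dX = 34*2*X^(2-1)
MU = 68*X^1
At X = 8:
MU = 68 * 8^1
MU = 68 * 8 = 544

544


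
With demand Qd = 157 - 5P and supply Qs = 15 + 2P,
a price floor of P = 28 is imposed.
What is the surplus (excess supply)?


At P = 28:
Qd = 157 - 5*28 = 17
Qs = 15 + 2*28 = 71
Surplus = Qs - Qd = 71 - 17 = 54

54


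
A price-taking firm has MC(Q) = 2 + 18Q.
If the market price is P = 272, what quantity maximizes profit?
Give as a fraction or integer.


In perfect competition, profit is maximized where P = MC.
272 = 2 + 18Q
270 = 18Q
Q* = 270/18 = 15

15


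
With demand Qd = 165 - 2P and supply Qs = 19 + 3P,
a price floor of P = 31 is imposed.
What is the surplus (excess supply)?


At P = 31:
Qd = 165 - 2*31 = 103
Qs = 19 + 3*31 = 112
Surplus = Qs - Qd = 112 - 103 = 9

9


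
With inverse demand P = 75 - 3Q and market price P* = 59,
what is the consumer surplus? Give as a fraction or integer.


Maximum willingness to pay (at Q=0): P_max = 75
Quantity demanded at P* = 59:
Q* = (75 - 59)/3 = 16/3
CS = (1/2) * Q* * (P_max - P*)
CS = (1/2) * 16/3 * (75 - 59)
CS = (1/2) * 16/3 * 16 = 128/3

128/3


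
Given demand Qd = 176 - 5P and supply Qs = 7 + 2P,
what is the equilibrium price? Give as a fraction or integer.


At equilibrium, Qd = Qs.
176 - 5P = 7 + 2P
176 - 7 = 5P + 2P
169 = 7P
P* = 169/7 = 169/7

169/7


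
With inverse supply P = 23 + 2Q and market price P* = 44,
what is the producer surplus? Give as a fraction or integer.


Minimum supply price (at Q=0): P_min = 23
Quantity supplied at P* = 44:
Q* = (44 - 23)/2 = 21/2
PS = (1/2) * Q* * (P* - P_min)
PS = (1/2) * 21/2 * (44 - 23)
PS = (1/2) * 21/2 * 21 = 441/4

441/4


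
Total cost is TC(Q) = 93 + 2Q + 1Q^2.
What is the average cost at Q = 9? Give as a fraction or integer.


TC(9) = 93 + 2*9 + 1*9^2
TC(9) = 93 + 18 + 81 = 192
AC = TC/Q = 192/9 = 64/3

64/3


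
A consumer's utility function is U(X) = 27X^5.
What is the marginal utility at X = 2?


MU = dU/dX = 27*5*X^(5-1)
MU = 135*X^4
At X = 2:
MU = 135 * 2^4
MU = 135 * 16 = 2160

2160


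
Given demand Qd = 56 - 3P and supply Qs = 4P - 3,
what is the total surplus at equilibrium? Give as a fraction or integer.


Find equilibrium: 56 - 3P = 4P - 3
56 + 3 = 7P
P* = 59/7 = 59/7
Q* = 4*59/7 - 3 = 215/7
Inverse demand: P = 56/3 - Q/3, so P_max = 56/3
Inverse supply: P = 3/4 + Q/4, so P_min = 3/4
CS = (1/2) * 215/7 * (56/3 - 59/7) = 46225/294
PS = (1/2) * 215/7 * (59/7 - 3/4) = 46225/392
TS = CS + PS = 46225/294 + 46225/392 = 46225/168

46225/168


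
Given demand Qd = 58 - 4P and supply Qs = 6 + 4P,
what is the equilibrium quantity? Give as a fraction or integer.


First find equilibrium price:
58 - 4P = 6 + 4P
P* = 52/8 = 13/2
Then substitute into demand:
Q* = 58 - 4 * 13/2 = 32

32


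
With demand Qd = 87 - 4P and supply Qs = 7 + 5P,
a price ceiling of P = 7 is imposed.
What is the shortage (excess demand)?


At P = 7:
Qd = 87 - 4*7 = 59
Qs = 7 + 5*7 = 42
Shortage = Qd - Qs = 59 - 42 = 17

17


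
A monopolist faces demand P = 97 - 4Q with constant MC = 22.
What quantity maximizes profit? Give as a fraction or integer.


TR = P*Q = (97 - 4Q)Q = 97Q - 4Q^2
MR = dTR/dQ = 97 - 8Q
Set MR = MC:
97 - 8Q = 22
75 = 8Q
Q* = 75/8 = 75/8

75/8


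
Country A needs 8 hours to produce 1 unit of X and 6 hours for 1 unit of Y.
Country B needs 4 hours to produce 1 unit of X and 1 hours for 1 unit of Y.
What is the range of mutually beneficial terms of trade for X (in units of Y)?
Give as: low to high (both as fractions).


Opportunity cost of X for Country A = hours_X / hours_Y = 8/6 = 4/3 units of Y
Opportunity cost of X for Country B = hours_X / hours_Y = 4/1 = 4 units of Y
Terms of trade must be between the two opportunity costs.
Range: 4/3 to 4

4/3 to 4


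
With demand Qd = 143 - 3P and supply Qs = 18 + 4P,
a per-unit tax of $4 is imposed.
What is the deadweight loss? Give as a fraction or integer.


Pre-tax equilibrium quantity: Q* = 626/7
Post-tax equilibrium quantity: Q_tax = 578/7
Reduction in quantity: Q* - Q_tax = 48/7
DWL = (1/2) * tax * (Q* - Q_tax)
DWL = (1/2) * 4 * 48/7 = 96/7

96/7


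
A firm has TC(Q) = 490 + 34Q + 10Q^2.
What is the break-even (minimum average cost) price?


AC(Q) = 490/Q + 34 + 10Q
To minimize: dAC/dQ = -490/Q^2 + 10 = 0
Q^2 = 490/10 = 49
Q* = 7
Min AC = 490/7 + 34 + 10*7
Min AC = 70 + 34 + 70 = 174

174


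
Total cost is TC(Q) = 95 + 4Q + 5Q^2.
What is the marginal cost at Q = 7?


MC = dTC/dQ = 4 + 2*5*Q
At Q = 7:
MC = 4 + 10*7
MC = 4 + 70 = 74

74


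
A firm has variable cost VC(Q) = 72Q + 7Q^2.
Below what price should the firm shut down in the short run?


AVC(Q) = VC(Q)/Q = 72 + 7Q
AVC is increasing in Q, so minimum AVC is at Q -> 0+.
Min AVC = 72
The firm should shut down if P < 72.

72


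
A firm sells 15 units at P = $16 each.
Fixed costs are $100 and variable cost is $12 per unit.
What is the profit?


Total Revenue = P * Q = 16 * 15 = $240
Total Cost = FC + VC*Q = 100 + 12*15 = $280
Profit = TR - TC = 240 - 280 = $-40

$-40


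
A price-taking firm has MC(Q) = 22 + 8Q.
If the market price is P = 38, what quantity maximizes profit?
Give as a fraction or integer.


In perfect competition, profit is maximized where P = MC.
38 = 22 + 8Q
16 = 8Q
Q* = 16/8 = 2

2


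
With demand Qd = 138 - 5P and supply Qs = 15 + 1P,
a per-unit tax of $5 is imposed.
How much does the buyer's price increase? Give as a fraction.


With a per-unit tax, the buyer's price increase depends on relative slopes.
Supply slope: d = 1, Demand slope: b = 5
Buyer's price increase = d * tax / (b + d)
= 1 * 5 / (5 + 1)
= 5 / 6 = 5/6

5/6


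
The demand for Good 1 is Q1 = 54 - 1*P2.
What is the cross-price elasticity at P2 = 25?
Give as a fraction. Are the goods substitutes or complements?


dQ1/dP2 = -1
At P2 = 25: Q1 = 54 - 1*25 = 29
Exy = (dQ1/dP2)(P2/Q1) = -1 * 25 / 29 = -25/29
Since Exy < 0, the goods are complements.

-25/29 (complements)


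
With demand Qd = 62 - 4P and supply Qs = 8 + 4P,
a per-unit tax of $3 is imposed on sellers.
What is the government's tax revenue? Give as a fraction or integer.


With tax on sellers, new supply: Qs' = 8 + 4(P - 3)
= 4P - 4
New equilibrium quantity:
Q_new = 29
Tax revenue = tax * Q_new = 3 * 29 = 87

87


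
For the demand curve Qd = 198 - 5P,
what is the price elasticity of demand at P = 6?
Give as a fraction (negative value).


dQ/dP = -5
At P = 6: Q = 198 - 5*6 = 168
E = (dQ/dP)(P/Q) = (-5)(6/168) = -5/28

-5/28


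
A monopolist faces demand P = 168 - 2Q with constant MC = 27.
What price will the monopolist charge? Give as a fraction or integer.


MR = 168 - 4Q
Set MR = MC: 168 - 4Q = 27
Q* = 141/4
Substitute into demand:
P* = 168 - 2*141/4 = 195/2

195/2


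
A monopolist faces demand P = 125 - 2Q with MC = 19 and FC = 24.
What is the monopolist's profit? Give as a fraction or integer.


MR = MC: 125 - 4Q = 19
Q* = 53/2
P* = 125 - 2*53/2 = 72
Profit = (P* - MC)*Q* - FC
= (72 - 19)*53/2 - 24
= 53*53/2 - 24
= 2809/2 - 24 = 2761/2

2761/2
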